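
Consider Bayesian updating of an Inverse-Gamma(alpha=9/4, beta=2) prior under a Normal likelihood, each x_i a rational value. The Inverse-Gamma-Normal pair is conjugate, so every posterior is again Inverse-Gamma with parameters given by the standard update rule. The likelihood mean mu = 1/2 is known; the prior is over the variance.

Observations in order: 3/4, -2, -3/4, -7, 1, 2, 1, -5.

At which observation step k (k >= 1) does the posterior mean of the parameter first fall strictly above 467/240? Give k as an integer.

k = 2

obs 1: x=3/4 → posterior Inverse-Gamma(11/4, 65/32)
obs 2: x=-2 → posterior Inverse-Gamma(13/4, 165/32)
obs 3: x=-3/4 → posterior Inverse-Gamma(15/4, 95/16)
obs 4: x=-7 → posterior Inverse-Gamma(17/4, 545/16)
obs 5: x=1 → posterior Inverse-Gamma(19/4, 547/16)
obs 6: x=2 → posterior Inverse-Gamma(21/4, 565/16)
obs 7: x=1 → posterior Inverse-Gamma(23/4, 567/16)
obs 8: x=-5 → posterior Inverse-Gamma(25/4, 809/16)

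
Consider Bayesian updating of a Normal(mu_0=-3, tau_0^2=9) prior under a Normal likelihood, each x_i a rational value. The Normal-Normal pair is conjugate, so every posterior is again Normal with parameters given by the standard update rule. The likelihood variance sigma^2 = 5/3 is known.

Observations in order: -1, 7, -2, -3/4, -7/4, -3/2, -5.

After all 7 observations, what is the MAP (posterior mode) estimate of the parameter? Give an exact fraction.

obs 1: x=-1 → posterior Normal(-21/16, 45/32)
obs 2: x=7 → posterior Normal(147/59, 45/59)
obs 3: x=-2 → posterior Normal(93/86, 45/86)
obs 4: x=-3/4 → posterior Normal(291/452, 45/113)
obs 5: x=-7/4 → posterior Normal(51/280, 9/28)
obs 6: x=-3/2 → posterior Normal(-15/167, 45/167)
obs 7: x=-5 → posterior Normal(-75/97, 45/194)

-75/97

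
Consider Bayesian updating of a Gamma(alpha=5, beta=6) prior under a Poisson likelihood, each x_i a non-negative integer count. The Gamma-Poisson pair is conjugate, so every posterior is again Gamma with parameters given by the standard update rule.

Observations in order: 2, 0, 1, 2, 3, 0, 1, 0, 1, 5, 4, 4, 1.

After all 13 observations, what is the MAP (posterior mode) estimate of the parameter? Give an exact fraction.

28/19

obs 1: x=2 → posterior Gamma(7, 7)
obs 2: x=0 → posterior Gamma(7, 8)
obs 3: x=1 → posterior Gamma(8, 9)
obs 4: x=2 → posterior Gamma(10, 10)
obs 5: x=3 → posterior Gamma(13, 11)
obs 6: x=0 → posterior Gamma(13, 12)
obs 7: x=1 → posterior Gamma(14, 13)
obs 8: x=0 → posterior Gamma(14, 14)
obs 9: x=1 → posterior Gamma(15, 15)
obs 10: x=5 → posterior Gamma(20, 16)
obs 11: x=4 → posterior Gamma(24, 17)
obs 12: x=4 → posterior Gamma(28, 18)
obs 13: x=1 → posterior Gamma(29, 19)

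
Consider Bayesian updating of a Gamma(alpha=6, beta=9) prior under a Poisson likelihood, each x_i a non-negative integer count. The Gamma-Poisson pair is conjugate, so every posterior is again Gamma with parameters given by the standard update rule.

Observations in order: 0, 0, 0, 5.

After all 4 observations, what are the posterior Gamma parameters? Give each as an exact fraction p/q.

obs 1: x=0 → posterior Gamma(6, 10)
obs 2: x=0 → posterior Gamma(6, 11)
obs 3: x=0 → posterior Gamma(6, 12)
obs 4: x=5 → posterior Gamma(11, 13)

alpha=11, beta=13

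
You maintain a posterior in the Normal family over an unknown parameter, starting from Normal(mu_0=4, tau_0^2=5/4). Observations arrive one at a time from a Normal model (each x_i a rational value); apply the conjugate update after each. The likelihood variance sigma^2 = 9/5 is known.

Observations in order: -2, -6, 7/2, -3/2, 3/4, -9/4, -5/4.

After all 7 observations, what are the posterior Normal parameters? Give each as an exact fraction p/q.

obs 1: x=-2 → posterior Normal(94/61, 45/61)
obs 2: x=-6 → posterior Normal(-28/43, 45/86)
obs 3: x=7/2 → posterior Normal(21/74, 15/37)
obs 4: x=-3/2 → posterior Normal(-3/68, 45/136)
obs 5: x=3/4 → posterior Normal(51/644, 45/161)
obs 6: x=-9/4 → posterior Normal(-29/124, 15/62)
obs 7: x=-5/4 → posterior Normal(-299/844, 45/211)

mu_0=-299/844, tau_0^2=45/211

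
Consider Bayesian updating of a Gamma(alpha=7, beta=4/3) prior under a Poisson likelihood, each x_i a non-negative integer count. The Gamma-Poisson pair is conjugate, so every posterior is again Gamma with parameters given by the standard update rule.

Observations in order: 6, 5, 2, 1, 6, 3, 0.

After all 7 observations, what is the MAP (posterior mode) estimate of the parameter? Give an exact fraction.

87/25

obs 1: x=6 → posterior Gamma(13, 7/3)
obs 2: x=5 → posterior Gamma(18, 10/3)
obs 3: x=2 → posterior Gamma(20, 13/3)
obs 4: x=1 → posterior Gamma(21, 16/3)
obs 5: x=6 → posterior Gamma(27, 19/3)
obs 6: x=3 → posterior Gamma(30, 22/3)
obs 7: x=0 → posterior Gamma(30, 25/3)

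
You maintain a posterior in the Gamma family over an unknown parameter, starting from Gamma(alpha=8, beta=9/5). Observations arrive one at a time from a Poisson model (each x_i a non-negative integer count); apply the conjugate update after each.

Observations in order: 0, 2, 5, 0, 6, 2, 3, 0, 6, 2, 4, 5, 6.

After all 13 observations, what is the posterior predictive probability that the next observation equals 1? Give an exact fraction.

obs 1: x=0 → posterior Gamma(8, 14/5)
obs 2: x=2 → posterior Gamma(10, 19/5)
obs 3: x=5 → posterior Gamma(15, 24/5)
obs 4: x=0 → posterior Gamma(15, 29/5)
obs 5: x=6 → posterior Gamma(21, 34/5)
obs 6: x=2 → posterior Gamma(23, 39/5)
obs 7: x=3 → posterior Gamma(26, 44/5)
obs 8: x=0 → posterior Gamma(26, 49/5)
obs 9: x=6 → posterior Gamma(32, 54/5)
obs 10: x=2 → posterior Gamma(34, 59/5)
obs 11: x=4 → posterior Gamma(38, 64/5)
obs 12: x=5 → posterior Gamma(43, 69/5)
obs 13: x=6 → posterior Gamma(49, 74/5)

9583416234580890363829405277823426126112264203355980509842513803481236430042426921370653818880/76094727216507445893749009624654810334373229672871899732717127809050192449738446537083092636001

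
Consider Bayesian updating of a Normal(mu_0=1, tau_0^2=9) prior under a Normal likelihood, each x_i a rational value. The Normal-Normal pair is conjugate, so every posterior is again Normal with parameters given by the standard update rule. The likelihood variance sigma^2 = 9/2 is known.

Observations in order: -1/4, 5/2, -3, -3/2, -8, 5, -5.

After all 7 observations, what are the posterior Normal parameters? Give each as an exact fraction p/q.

mu_0=-13/10, tau_0^2=3/5

obs 1: x=-1/4 → posterior Normal(1/6, 3)
obs 2: x=5/2 → posterior Normal(11/10, 9/5)
obs 3: x=-3 → posterior Normal(-1/14, 9/7)
obs 4: x=-3/2 → posterior Normal(-7/18, 1)
obs 5: x=-8 → posterior Normal(-39/22, 9/11)
obs 6: x=5 → posterior Normal(-19/26, 9/13)
obs 7: x=-5 → posterior Normal(-13/10, 3/5)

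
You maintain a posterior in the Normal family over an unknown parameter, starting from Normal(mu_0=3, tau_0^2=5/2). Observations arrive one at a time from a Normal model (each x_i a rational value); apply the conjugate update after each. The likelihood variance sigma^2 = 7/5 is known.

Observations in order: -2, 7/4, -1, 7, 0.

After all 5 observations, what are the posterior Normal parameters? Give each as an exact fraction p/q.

obs 1: x=-2 → posterior Normal(-8/39, 35/39)
obs 2: x=7/4 → posterior Normal(143/256, 35/64)
obs 3: x=-1 → posterior Normal(43/356, 35/89)
obs 4: x=7 → posterior Normal(743/456, 35/114)
obs 5: x=0 → posterior Normal(743/556, 35/139)

mu_0=743/556, tau_0^2=35/139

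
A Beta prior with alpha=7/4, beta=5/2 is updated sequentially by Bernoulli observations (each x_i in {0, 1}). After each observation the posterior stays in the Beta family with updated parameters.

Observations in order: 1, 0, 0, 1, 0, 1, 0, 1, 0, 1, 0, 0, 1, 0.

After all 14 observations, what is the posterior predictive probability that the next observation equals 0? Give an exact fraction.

obs 1: x=1 → posterior Beta(11/4, 5/2)
obs 2: x=0 → posterior Beta(11/4, 7/2)
obs 3: x=0 → posterior Beta(11/4, 9/2)
obs 4: x=1 → posterior Beta(15/4, 9/2)
obs 5: x=0 → posterior Beta(15/4, 11/2)
obs 6: x=1 → posterior Beta(19/4, 11/2)
obs 7: x=0 → posterior Beta(19/4, 13/2)
obs 8: x=1 → posterior Beta(23/4, 13/2)
obs 9: x=0 → posterior Beta(23/4, 15/2)
obs 10: x=1 → posterior Beta(27/4, 15/2)
obs 11: x=0 → posterior Beta(27/4, 17/2)
obs 12: x=0 → posterior Beta(27/4, 19/2)
obs 13: x=1 → posterior Beta(31/4, 19/2)
obs 14: x=0 → posterior Beta(31/4, 21/2)

42/73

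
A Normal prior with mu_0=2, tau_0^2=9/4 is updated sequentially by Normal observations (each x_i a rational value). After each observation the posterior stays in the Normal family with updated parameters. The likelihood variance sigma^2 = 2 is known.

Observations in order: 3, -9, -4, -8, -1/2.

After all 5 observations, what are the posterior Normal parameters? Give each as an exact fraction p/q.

mu_0=-301/106, tau_0^2=18/53

obs 1: x=3 → posterior Normal(43/17, 18/17)
obs 2: x=-9 → posterior Normal(-19/13, 9/13)
obs 3: x=-4 → posterior Normal(-74/35, 18/35)
obs 4: x=-8 → posterior Normal(-73/22, 9/22)
obs 5: x=-1/2 → posterior Normal(-301/106, 18/53)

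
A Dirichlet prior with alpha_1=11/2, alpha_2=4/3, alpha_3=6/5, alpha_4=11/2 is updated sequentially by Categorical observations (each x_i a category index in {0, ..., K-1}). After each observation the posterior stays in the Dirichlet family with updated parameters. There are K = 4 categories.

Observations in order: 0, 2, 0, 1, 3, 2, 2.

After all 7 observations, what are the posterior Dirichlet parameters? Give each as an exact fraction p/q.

obs 1: x=0 → posterior Dirichlet(13/2, 4/3, 6/5, 11/2)
obs 2: x=2 → posterior Dirichlet(13/2, 4/3, 11/5, 11/2)
obs 3: x=0 → posterior Dirichlet(15/2, 4/3, 11/5, 11/2)
obs 4: x=1 → posterior Dirichlet(15/2, 7/3, 11/5, 11/2)
obs 5: x=3 → posterior Dirichlet(15/2, 7/3, 11/5, 13/2)
obs 6: x=2 → posterior Dirichlet(15/2, 7/3, 16/5, 13/2)
obs 7: x=2 → posterior Dirichlet(15/2, 7/3, 21/5, 13/2)

alpha_1=15/2, alpha_2=7/3, alpha_3=21/5, alpha_4=13/2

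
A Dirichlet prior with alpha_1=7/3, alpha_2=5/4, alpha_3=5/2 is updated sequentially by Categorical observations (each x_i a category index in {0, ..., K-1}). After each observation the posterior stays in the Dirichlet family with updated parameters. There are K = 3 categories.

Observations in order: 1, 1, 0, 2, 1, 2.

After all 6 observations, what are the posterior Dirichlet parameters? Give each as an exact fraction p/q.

alpha_1=10/3, alpha_2=17/4, alpha_3=9/2

obs 1: x=1 → posterior Dirichlet(7/3, 9/4, 5/2)
obs 2: x=1 → posterior Dirichlet(7/3, 13/4, 5/2)
obs 3: x=0 → posterior Dirichlet(10/3, 13/4, 5/2)
obs 4: x=2 → posterior Dirichlet(10/3, 13/4, 7/2)
obs 5: x=1 → posterior Dirichlet(10/3, 17/4, 7/2)
obs 6: x=2 → posterior Dirichlet(10/3, 17/4, 9/2)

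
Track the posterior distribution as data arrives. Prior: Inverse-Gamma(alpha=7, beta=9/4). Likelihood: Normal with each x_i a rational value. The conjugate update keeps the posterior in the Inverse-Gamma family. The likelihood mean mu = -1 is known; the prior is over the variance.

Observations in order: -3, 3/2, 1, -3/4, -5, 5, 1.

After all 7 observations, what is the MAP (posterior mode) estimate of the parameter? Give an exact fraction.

1197/368

obs 1: x=-3 → posterior Inverse-Gamma(15/2, 17/4)
obs 2: x=3/2 → posterior Inverse-Gamma(8, 59/8)
obs 3: x=1 → posterior Inverse-Gamma(17/2, 75/8)
obs 4: x=-3/4 → posterior Inverse-Gamma(9, 301/32)
obs 5: x=-5 → posterior Inverse-Gamma(19/2, 557/32)
obs 6: x=5 → posterior Inverse-Gamma(10, 1133/32)
obs 7: x=1 → posterior Inverse-Gamma(21/2, 1197/32)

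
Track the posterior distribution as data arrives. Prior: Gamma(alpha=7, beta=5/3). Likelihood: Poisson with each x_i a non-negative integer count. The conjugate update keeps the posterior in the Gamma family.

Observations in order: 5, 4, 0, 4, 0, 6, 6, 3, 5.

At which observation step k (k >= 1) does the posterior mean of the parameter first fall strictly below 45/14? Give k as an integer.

k = 5

obs 1: x=5 → posterior Gamma(12, 8/3)
obs 2: x=4 → posterior Gamma(16, 11/3)
obs 3: x=0 → posterior Gamma(16, 14/3)
obs 4: x=4 → posterior Gamma(20, 17/3)
obs 5: x=0 → posterior Gamma(20, 20/3)
obs 6: x=6 → posterior Gamma(26, 23/3)
obs 7: x=6 → posterior Gamma(32, 26/3)
obs 8: x=3 → posterior Gamma(35, 29/3)
obs 9: x=5 → posterior Gamma(40, 32/3)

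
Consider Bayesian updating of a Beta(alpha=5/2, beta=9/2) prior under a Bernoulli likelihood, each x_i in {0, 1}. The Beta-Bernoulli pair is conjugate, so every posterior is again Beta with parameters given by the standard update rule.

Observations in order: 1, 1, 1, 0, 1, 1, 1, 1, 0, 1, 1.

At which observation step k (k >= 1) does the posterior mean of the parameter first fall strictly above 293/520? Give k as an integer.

obs 1: x=1 → posterior Beta(7/2, 9/2)
obs 2: x=1 → posterior Beta(9/2, 9/2)
obs 3: x=1 → posterior Beta(11/2, 9/2)
obs 4: x=0 → posterior Beta(11/2, 11/2)
obs 5: x=1 → posterior Beta(13/2, 11/2)
obs 6: x=1 → posterior Beta(15/2, 11/2)
obs 7: x=1 → posterior Beta(17/2, 11/2)
obs 8: x=1 → posterior Beta(19/2, 11/2)
obs 9: x=0 → posterior Beta(19/2, 13/2)
obs 10: x=1 → posterior Beta(21/2, 13/2)
obs 11: x=1 → posterior Beta(23/2, 13/2)

k = 6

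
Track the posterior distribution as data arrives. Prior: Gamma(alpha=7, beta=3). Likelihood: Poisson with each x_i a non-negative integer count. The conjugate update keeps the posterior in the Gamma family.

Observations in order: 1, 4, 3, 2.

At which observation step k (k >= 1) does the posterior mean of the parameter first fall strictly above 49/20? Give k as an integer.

obs 1: x=1 → posterior Gamma(8, 4)
obs 2: x=4 → posterior Gamma(12, 5)
obs 3: x=3 → posterior Gamma(15, 6)
obs 4: x=2 → posterior Gamma(17, 7)

k = 3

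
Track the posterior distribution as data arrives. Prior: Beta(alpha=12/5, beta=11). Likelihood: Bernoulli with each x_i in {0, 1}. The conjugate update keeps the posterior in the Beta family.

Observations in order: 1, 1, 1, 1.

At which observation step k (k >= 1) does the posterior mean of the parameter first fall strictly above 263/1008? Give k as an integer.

obs 1: x=1 → posterior Beta(17/5, 11)
obs 2: x=1 → posterior Beta(22/5, 11)
obs 3: x=1 → posterior Beta(27/5, 11)
obs 4: x=1 → posterior Beta(32/5, 11)

k = 2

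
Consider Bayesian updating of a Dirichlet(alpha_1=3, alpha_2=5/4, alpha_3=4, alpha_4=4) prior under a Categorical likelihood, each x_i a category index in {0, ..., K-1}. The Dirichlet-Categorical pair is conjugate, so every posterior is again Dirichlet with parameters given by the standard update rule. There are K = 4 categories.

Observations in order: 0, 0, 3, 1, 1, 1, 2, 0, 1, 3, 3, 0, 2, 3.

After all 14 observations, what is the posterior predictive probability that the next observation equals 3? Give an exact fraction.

32/105

obs 1: x=0 → posterior Dirichlet(4, 5/4, 4, 4)
obs 2: x=0 → posterior Dirichlet(5, 5/4, 4, 4)
obs 3: x=3 → posterior Dirichlet(5, 5/4, 4, 5)
obs 4: x=1 → posterior Dirichlet(5, 9/4, 4, 5)
obs 5: x=1 → posterior Dirichlet(5, 13/4, 4, 5)
obs 6: x=1 → posterior Dirichlet(5, 17/4, 4, 5)
obs 7: x=2 → posterior Dirichlet(5, 17/4, 5, 5)
obs 8: x=0 → posterior Dirichlet(6, 17/4, 5, 5)
obs 9: x=1 → posterior Dirichlet(6, 21/4, 5, 5)
obs 10: x=3 → posterior Dirichlet(6, 21/4, 5, 6)
obs 11: x=3 → posterior Dirichlet(6, 21/4, 5, 7)
obs 12: x=0 → posterior Dirichlet(7, 21/4, 5, 7)
obs 13: x=2 → posterior Dirichlet(7, 21/4, 6, 7)
obs 14: x=3 → posterior Dirichlet(7, 21/4, 6, 8)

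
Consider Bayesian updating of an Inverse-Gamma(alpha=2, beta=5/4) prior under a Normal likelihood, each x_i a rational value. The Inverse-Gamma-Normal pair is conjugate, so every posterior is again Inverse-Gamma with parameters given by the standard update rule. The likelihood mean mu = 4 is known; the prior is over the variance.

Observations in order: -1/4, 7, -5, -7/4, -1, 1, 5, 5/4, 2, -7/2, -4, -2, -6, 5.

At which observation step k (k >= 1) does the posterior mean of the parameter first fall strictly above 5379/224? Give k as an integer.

obs 1: x=-1/4 → posterior Inverse-Gamma(5/2, 329/32)
obs 2: x=7 → posterior Inverse-Gamma(3, 473/32)
obs 3: x=-5 → posterior Inverse-Gamma(7/2, 1769/32)
obs 4: x=-7/4 → posterior Inverse-Gamma(4, 1149/16)
obs 5: x=-1 → posterior Inverse-Gamma(9/2, 1349/16)
obs 6: x=1 → posterior Inverse-Gamma(5, 1421/16)
obs 7: x=5 → posterior Inverse-Gamma(11/2, 1429/16)
obs 8: x=5/4 → posterior Inverse-Gamma(6, 2979/32)
obs 9: x=2 → posterior Inverse-Gamma(13/2, 3043/32)
obs 10: x=-7/2 → posterior Inverse-Gamma(7, 3943/32)
obs 11: x=-4 → posterior Inverse-Gamma(15/2, 4967/32)
obs 12: x=-2 → posterior Inverse-Gamma(8, 5543/32)
obs 13: x=-6 → posterior Inverse-Gamma(17/2, 7143/32)
obs 14: x=5 → posterior Inverse-Gamma(9, 7159/32)

k = 5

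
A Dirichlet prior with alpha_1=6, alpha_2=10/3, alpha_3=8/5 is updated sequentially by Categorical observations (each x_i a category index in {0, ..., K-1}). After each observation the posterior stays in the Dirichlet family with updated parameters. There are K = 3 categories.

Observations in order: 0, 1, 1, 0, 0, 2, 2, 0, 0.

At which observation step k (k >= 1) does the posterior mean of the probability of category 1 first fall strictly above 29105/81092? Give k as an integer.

obs 1: x=0 → posterior Dirichlet(7, 10/3, 8/5)
obs 2: x=1 → posterior Dirichlet(7, 13/3, 8/5)
obs 3: x=1 → posterior Dirichlet(7, 16/3, 8/5)
obs 4: x=0 → posterior Dirichlet(8, 16/3, 8/5)
obs 5: x=0 → posterior Dirichlet(9, 16/3, 8/5)
obs 6: x=2 → posterior Dirichlet(9, 16/3, 13/5)
obs 7: x=2 → posterior Dirichlet(9, 16/3, 18/5)
obs 8: x=0 → posterior Dirichlet(10, 16/3, 18/5)
obs 9: x=0 → posterior Dirichlet(11, 16/3, 18/5)

k = 3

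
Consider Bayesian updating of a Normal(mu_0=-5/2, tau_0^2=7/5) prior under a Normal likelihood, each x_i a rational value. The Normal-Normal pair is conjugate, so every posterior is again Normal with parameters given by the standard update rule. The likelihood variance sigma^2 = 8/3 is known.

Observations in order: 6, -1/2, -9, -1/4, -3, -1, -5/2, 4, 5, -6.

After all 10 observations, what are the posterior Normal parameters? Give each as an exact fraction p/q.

mu_0=-1009/1000, tau_0^2=28/125

obs 1: x=6 → posterior Normal(26/61, 56/61)
obs 2: x=-1/2 → posterior Normal(31/164, 28/41)
obs 3: x=-9 → posterior Normal(-347/206, 56/103)
obs 4: x=-1/4 → posterior Normal(-715/496, 14/31)
obs 5: x=-3 → posterior Normal(-967/580, 56/145)
obs 6: x=-1 → posterior Normal(-1051/664, 28/83)
obs 7: x=-5/2 → posterior Normal(-1261/748, 56/187)
obs 8: x=4 → posterior Normal(-925/832, 7/26)
obs 9: x=5 → posterior Normal(-505/916, 56/229)
obs 10: x=-6 → posterior Normal(-1009/1000, 28/125)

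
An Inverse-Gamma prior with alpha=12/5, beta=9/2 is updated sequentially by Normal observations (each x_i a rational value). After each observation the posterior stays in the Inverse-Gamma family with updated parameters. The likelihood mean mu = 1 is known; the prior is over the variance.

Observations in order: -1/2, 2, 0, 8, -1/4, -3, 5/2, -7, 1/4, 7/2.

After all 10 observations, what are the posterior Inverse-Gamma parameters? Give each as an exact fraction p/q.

obs 1: x=-1/2 → posterior Inverse-Gamma(29/10, 45/8)
obs 2: x=2 → posterior Inverse-Gamma(17/5, 49/8)
obs 3: x=0 → posterior Inverse-Gamma(39/10, 53/8)
obs 4: x=8 → posterior Inverse-Gamma(22/5, 249/8)
obs 5: x=-1/4 → posterior Inverse-Gamma(49/10, 1021/32)
obs 6: x=-3 → posterior Inverse-Gamma(27/5, 1277/32)
obs 7: x=5/2 → posterior Inverse-Gamma(59/10, 1313/32)
obs 8: x=-7 → posterior Inverse-Gamma(32/5, 2337/32)
obs 9: x=1/4 → posterior Inverse-Gamma(69/10, 1173/16)
obs 10: x=7/2 → posterior Inverse-Gamma(37/5, 1223/16)

alpha=37/5, beta=1223/16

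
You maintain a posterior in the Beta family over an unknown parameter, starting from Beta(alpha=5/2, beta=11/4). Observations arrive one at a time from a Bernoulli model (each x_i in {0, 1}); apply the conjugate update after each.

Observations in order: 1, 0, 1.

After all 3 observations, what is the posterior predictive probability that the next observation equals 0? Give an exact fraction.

5/11

obs 1: x=1 → posterior Beta(7/2, 11/4)
obs 2: x=0 → posterior Beta(7/2, 15/4)
obs 3: x=1 → posterior Beta(9/2, 15/4)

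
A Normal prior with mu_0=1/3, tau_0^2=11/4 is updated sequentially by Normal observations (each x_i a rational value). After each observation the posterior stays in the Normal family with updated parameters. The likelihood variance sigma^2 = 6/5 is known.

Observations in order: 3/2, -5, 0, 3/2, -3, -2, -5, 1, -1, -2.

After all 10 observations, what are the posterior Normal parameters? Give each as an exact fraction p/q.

mu_0=-381/287, tau_0^2=33/287

obs 1: x=3/2 → posterior Normal(181/158, 66/79)
obs 2: x=-5 → posterior Normal(-369/268, 33/67)
obs 3: x=0 → posterior Normal(-41/42, 22/63)
obs 4: x=3/2 → posterior Normal(-51/122, 33/122)
obs 5: x=-3 → posterior Normal(-267/299, 66/299)
obs 6: x=-2 → posterior Normal(-377/354, 11/59)
obs 7: x=-5 → posterior Normal(-652/409, 66/409)
obs 8: x=1 → posterior Normal(-597/464, 33/232)
obs 9: x=-1 → posterior Normal(-652/519, 22/173)
obs 10: x=-2 → posterior Normal(-381/287, 33/287)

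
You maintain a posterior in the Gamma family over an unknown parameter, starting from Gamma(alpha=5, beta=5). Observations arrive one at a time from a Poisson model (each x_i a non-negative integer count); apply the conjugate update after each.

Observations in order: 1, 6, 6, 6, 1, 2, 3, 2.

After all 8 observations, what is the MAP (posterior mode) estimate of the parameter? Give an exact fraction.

31/13

obs 1: x=1 → posterior Gamma(6, 6)
obs 2: x=6 → posterior Gamma(12, 7)
obs 3: x=6 → posterior Gamma(18, 8)
obs 4: x=6 → posterior Gamma(24, 9)
obs 5: x=1 → posterior Gamma(25, 10)
obs 6: x=2 → posterior Gamma(27, 11)
obs 7: x=3 → posterior Gamma(30, 12)
obs 8: x=2 → posterior Gamma(32, 13)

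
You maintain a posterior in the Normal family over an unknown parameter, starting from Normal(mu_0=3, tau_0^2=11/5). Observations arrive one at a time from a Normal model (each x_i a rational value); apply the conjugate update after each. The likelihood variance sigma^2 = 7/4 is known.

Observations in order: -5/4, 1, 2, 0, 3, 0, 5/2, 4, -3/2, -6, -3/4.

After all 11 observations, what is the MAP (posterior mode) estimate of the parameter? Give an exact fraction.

79/173

obs 1: x=-5/4 → posterior Normal(50/79, 77/79)
obs 2: x=1 → posterior Normal(94/123, 77/123)
obs 3: x=2 → posterior Normal(182/167, 77/167)
obs 4: x=0 → posterior Normal(182/211, 77/211)
obs 5: x=3 → posterior Normal(314/255, 77/255)
obs 6: x=0 → posterior Normal(314/299, 77/299)
obs 7: x=5/2 → posterior Normal(424/343, 11/49)
obs 8: x=4 → posterior Normal(200/129, 77/387)
obs 9: x=-3/2 → posterior Normal(534/431, 77/431)
obs 10: x=-6 → posterior Normal(54/95, 77/475)
obs 11: x=-3/4 → posterior Normal(79/173, 77/519)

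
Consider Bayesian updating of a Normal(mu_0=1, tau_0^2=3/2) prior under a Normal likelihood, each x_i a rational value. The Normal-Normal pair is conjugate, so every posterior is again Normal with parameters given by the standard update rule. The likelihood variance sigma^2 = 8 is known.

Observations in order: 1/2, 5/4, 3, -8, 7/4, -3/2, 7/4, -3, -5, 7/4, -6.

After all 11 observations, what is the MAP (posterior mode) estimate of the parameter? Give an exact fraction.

-1/2

obs 1: x=1/2 → posterior Normal(35/38, 24/19)
obs 2: x=5/4 → posterior Normal(85/88, 12/11)
obs 3: x=3 → posterior Normal(121/100, 24/25)
obs 4: x=-8 → posterior Normal(25/112, 6/7)
obs 5: x=7/4 → posterior Normal(23/62, 24/31)
obs 6: x=-3/2 → posterior Normal(7/34, 12/17)
obs 7: x=7/4 → posterior Normal(49/148, 24/37)
obs 8: x=-3 → posterior Normal(13/160, 3/5)
obs 9: x=-5 → posterior Normal(-47/172, 24/43)
obs 10: x=7/4 → posterior Normal(-13/92, 12/23)
obs 11: x=-6 → posterior Normal(-1/2, 24/49)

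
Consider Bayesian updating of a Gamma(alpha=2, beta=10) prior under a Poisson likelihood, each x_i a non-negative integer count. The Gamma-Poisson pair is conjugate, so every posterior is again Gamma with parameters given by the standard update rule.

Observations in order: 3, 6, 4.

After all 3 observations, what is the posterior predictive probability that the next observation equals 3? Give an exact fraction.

obs 1: x=3 → posterior Gamma(5, 11)
obs 2: x=6 → posterior Gamma(11, 12)
obs 3: x=4 → posterior Gamma(15, 13)

4350800906197714345/53359856776329592832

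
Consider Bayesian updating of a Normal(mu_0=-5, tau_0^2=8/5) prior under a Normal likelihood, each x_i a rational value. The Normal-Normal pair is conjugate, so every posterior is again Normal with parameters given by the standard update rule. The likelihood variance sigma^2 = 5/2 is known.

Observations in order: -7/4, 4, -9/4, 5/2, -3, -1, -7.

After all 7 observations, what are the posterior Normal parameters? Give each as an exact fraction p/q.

mu_0=-261/137, tau_0^2=40/137

obs 1: x=-7/4 → posterior Normal(-153/41, 40/41)
obs 2: x=4 → posterior Normal(-89/57, 40/57)
obs 3: x=-9/4 → posterior Normal(-125/73, 40/73)
obs 4: x=5/2 → posterior Normal(-85/89, 40/89)
obs 5: x=-3 → posterior Normal(-19/15, 8/21)
obs 6: x=-1 → posterior Normal(-149/121, 40/121)
obs 7: x=-7 → posterior Normal(-261/137, 40/137)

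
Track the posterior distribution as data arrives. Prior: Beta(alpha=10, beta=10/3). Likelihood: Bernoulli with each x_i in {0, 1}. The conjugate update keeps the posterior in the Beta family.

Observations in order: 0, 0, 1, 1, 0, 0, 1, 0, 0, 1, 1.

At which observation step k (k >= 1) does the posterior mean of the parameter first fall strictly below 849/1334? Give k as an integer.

obs 1: x=0 → posterior Beta(10, 13/3)
obs 2: x=0 → posterior Beta(10, 16/3)
obs 3: x=1 → posterior Beta(11, 16/3)
obs 4: x=1 → posterior Beta(12, 16/3)
obs 5: x=0 → posterior Beta(12, 19/3)
obs 6: x=0 → posterior Beta(12, 22/3)
obs 7: x=1 → posterior Beta(13, 22/3)
obs 8: x=0 → posterior Beta(13, 25/3)
obs 9: x=0 → posterior Beta(13, 28/3)
obs 10: x=1 → posterior Beta(14, 28/3)
obs 11: x=1 → posterior Beta(15, 28/3)

k = 6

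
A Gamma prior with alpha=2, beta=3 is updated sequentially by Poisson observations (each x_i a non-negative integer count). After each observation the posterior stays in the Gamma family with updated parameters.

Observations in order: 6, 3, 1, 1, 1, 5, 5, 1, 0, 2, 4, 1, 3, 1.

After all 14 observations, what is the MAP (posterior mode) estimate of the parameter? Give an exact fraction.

obs 1: x=6 → posterior Gamma(8, 4)
obs 2: x=3 → posterior Gamma(11, 5)
obs 3: x=1 → posterior Gamma(12, 6)
obs 4: x=1 → posterior Gamma(13, 7)
obs 5: x=1 → posterior Gamma(14, 8)
obs 6: x=5 → posterior Gamma(19, 9)
obs 7: x=5 → posterior Gamma(24, 10)
obs 8: x=1 → posterior Gamma(25, 11)
obs 9: x=0 → posterior Gamma(25, 12)
obs 10: x=2 → posterior Gamma(27, 13)
obs 11: x=4 → posterior Gamma(31, 14)
obs 12: x=1 → posterior Gamma(32, 15)
obs 13: x=3 → posterior Gamma(35, 16)
obs 14: x=1 → posterior Gamma(36, 17)

35/17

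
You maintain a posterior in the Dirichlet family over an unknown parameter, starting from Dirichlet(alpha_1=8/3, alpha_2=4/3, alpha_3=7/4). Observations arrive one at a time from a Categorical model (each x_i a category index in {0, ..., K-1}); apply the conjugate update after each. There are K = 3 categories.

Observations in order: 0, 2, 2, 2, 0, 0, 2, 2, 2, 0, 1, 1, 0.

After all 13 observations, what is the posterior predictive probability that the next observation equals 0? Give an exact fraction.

92/225

obs 1: x=0 → posterior Dirichlet(11/3, 4/3, 7/4)
obs 2: x=2 → posterior Dirichlet(11/3, 4/3, 11/4)
obs 3: x=2 → posterior Dirichlet(11/3, 4/3, 15/4)
obs 4: x=2 → posterior Dirichlet(11/3, 4/3, 19/4)
obs 5: x=0 → posterior Dirichlet(14/3, 4/3, 19/4)
obs 6: x=0 → posterior Dirichlet(17/3, 4/3, 19/4)
obs 7: x=2 → posterior Dirichlet(17/3, 4/3, 23/4)
obs 8: x=2 → posterior Dirichlet(17/3, 4/3, 27/4)
obs 9: x=2 → posterior Dirichlet(17/3, 4/3, 31/4)
obs 10: x=0 → posterior Dirichlet(20/3, 4/3, 31/4)
obs 11: x=1 → posterior Dirichlet(20/3, 7/3, 31/4)
obs 12: x=1 → posterior Dirichlet(20/3, 10/3, 31/4)
obs 13: x=0 → posterior Dirichlet(23/3, 10/3, 31/4)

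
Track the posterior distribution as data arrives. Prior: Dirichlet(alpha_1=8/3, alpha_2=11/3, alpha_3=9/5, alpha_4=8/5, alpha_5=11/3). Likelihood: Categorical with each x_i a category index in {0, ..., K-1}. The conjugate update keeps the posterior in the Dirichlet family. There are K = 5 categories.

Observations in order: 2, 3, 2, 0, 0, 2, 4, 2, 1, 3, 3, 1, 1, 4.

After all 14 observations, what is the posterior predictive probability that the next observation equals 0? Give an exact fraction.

obs 1: x=2 → posterior Dirichlet(8/3, 11/3, 14/5, 8/5, 11/3)
obs 2: x=3 → posterior Dirichlet(8/3, 11/3, 14/5, 13/5, 11/3)
obs 3: x=2 → posterior Dirichlet(8/3, 11/3, 19/5, 13/5, 11/3)
obs 4: x=0 → posterior Dirichlet(11/3, 11/3, 19/5, 13/5, 11/3)
obs 5: x=0 → posterior Dirichlet(14/3, 11/3, 19/5, 13/5, 11/3)
obs 6: x=2 → posterior Dirichlet(14/3, 11/3, 24/5, 13/5, 11/3)
obs 7: x=4 → posterior Dirichlet(14/3, 11/3, 24/5, 13/5, 14/3)
obs 8: x=2 → posterior Dirichlet(14/3, 11/3, 29/5, 13/5, 14/3)
obs 9: x=1 → posterior Dirichlet(14/3, 14/3, 29/5, 13/5, 14/3)
obs 10: x=3 → posterior Dirichlet(14/3, 14/3, 29/5, 18/5, 14/3)
obs 11: x=3 → posterior Dirichlet(14/3, 14/3, 29/5, 23/5, 14/3)
obs 12: x=1 → posterior Dirichlet(14/3, 17/3, 29/5, 23/5, 14/3)
obs 13: x=1 → posterior Dirichlet(14/3, 20/3, 29/5, 23/5, 14/3)
obs 14: x=4 → posterior Dirichlet(14/3, 20/3, 29/5, 23/5, 17/3)

70/411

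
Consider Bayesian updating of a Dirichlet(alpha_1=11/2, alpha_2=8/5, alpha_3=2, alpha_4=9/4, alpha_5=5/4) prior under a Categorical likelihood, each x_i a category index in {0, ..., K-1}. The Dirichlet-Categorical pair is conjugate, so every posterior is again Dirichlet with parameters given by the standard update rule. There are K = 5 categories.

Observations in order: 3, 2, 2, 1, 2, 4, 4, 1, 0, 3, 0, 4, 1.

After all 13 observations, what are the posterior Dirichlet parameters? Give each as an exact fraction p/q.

alpha_1=15/2, alpha_2=23/5, alpha_3=5, alpha_4=17/4, alpha_5=17/4

obs 1: x=3 → posterior Dirichlet(11/2, 8/5, 2, 13/4, 5/4)
obs 2: x=2 → posterior Dirichlet(11/2, 8/5, 3, 13/4, 5/4)
obs 3: x=2 → posterior Dirichlet(11/2, 8/5, 4, 13/4, 5/4)
obs 4: x=1 → posterior Dirichlet(11/2, 13/5, 4, 13/4, 5/4)
obs 5: x=2 → posterior Dirichlet(11/2, 13/5, 5, 13/4, 5/4)
obs 6: x=4 → posterior Dirichlet(11/2, 13/5, 5, 13/4, 9/4)
obs 7: x=4 → posterior Dirichlet(11/2, 13/5, 5, 13/4, 13/4)
obs 8: x=1 → posterior Dirichlet(11/2, 18/5, 5, 13/4, 13/4)
obs 9: x=0 → posterior Dirichlet(13/2, 18/5, 5, 13/4, 13/4)
obs 10: x=3 → posterior Dirichlet(13/2, 18/5, 5, 17/4, 13/4)
obs 11: x=0 → posterior Dirichlet(15/2, 18/5, 5, 17/4, 13/4)
obs 12: x=4 → posterior Dirichlet(15/2, 18/5, 5, 17/4, 17/4)
obs 13: x=1 → posterior Dirichlet(15/2, 23/5, 5, 17/4, 17/4)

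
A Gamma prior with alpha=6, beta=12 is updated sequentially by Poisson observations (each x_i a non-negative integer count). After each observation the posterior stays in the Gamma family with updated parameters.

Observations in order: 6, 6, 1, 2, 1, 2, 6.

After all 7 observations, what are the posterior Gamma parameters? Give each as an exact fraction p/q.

alpha=30, beta=19

obs 1: x=6 → posterior Gamma(12, 13)
obs 2: x=6 → posterior Gamma(18, 14)
obs 3: x=1 → posterior Gamma(19, 15)
obs 4: x=2 → posterior Gamma(21, 16)
obs 5: x=1 → posterior Gamma(22, 17)
obs 6: x=2 → posterior Gamma(24, 18)
obs 7: x=6 → posterior Gamma(30, 19)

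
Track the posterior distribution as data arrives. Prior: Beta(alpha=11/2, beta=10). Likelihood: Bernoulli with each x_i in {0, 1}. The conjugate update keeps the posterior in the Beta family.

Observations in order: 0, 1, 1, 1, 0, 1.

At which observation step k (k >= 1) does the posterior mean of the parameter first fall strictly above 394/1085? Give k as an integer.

k = 2

obs 1: x=0 → posterior Beta(11/2, 11)
obs 2: x=1 → posterior Beta(13/2, 11)
obs 3: x=1 → posterior Beta(15/2, 11)
obs 4: x=1 → posterior Beta(17/2, 11)
obs 5: x=0 → posterior Beta(17/2, 12)
obs 6: x=1 → posterior Beta(19/2, 12)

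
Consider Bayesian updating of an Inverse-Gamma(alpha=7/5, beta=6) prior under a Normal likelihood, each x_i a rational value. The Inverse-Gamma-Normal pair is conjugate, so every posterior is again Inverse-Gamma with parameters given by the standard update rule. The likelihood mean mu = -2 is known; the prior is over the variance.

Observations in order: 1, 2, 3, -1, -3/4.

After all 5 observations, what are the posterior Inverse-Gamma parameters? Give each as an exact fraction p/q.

obs 1: x=1 → posterior Inverse-Gamma(19/10, 21/2)
obs 2: x=2 → posterior Inverse-Gamma(12/5, 37/2)
obs 3: x=3 → posterior Inverse-Gamma(29/10, 31)
obs 4: x=-1 → posterior Inverse-Gamma(17/5, 63/2)
obs 5: x=-3/4 → posterior Inverse-Gamma(39/10, 1033/32)

alpha=39/10, beta=1033/32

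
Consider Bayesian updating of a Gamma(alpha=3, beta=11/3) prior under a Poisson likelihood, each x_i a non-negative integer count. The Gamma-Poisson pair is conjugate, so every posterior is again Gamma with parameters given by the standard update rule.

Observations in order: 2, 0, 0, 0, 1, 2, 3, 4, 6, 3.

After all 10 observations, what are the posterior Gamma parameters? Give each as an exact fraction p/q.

obs 1: x=2 → posterior Gamma(5, 14/3)
obs 2: x=0 → posterior Gamma(5, 17/3)
obs 3: x=0 → posterior Gamma(5, 20/3)
obs 4: x=0 → posterior Gamma(5, 23/3)
obs 5: x=1 → posterior Gamma(6, 26/3)
obs 6: x=2 → posterior Gamma(8, 29/3)
obs 7: x=3 → posterior Gamma(11, 32/3)
obs 8: x=4 → posterior Gamma(15, 35/3)
obs 9: x=6 → posterior Gamma(21, 38/3)
obs 10: x=3 → posterior Gamma(24, 41/3)

alpha=24, beta=41/3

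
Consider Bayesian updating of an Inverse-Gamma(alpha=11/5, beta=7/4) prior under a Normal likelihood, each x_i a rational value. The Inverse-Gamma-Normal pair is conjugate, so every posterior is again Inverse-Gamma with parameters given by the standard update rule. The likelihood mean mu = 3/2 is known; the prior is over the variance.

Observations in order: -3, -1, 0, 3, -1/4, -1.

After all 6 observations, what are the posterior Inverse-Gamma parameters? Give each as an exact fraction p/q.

obs 1: x=-3 → posterior Inverse-Gamma(27/10, 95/8)
obs 2: x=-1 → posterior Inverse-Gamma(16/5, 15)
obs 3: x=0 → posterior Inverse-Gamma(37/10, 129/8)
obs 4: x=3 → posterior Inverse-Gamma(21/5, 69/4)
obs 5: x=-1/4 → posterior Inverse-Gamma(47/10, 601/32)
obs 6: x=-1 → posterior Inverse-Gamma(26/5, 701/32)

alpha=26/5, beta=701/32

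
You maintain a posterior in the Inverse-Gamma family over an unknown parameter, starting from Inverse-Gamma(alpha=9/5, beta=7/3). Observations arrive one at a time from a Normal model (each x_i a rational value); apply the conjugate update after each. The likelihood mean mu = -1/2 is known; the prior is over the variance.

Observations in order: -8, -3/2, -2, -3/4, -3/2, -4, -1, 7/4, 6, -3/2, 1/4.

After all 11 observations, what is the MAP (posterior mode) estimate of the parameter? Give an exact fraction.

30385/3984

obs 1: x=-8 → posterior Inverse-Gamma(23/10, 731/24)
obs 2: x=-3/2 → posterior Inverse-Gamma(14/5, 743/24)
obs 3: x=-2 → posterior Inverse-Gamma(33/10, 385/12)
obs 4: x=-3/4 → posterior Inverse-Gamma(19/5, 3083/96)
obs 5: x=-3/2 → posterior Inverse-Gamma(43/10, 3131/96)
obs 6: x=-4 → posterior Inverse-Gamma(24/5, 3719/96)
obs 7: x=-1 → posterior Inverse-Gamma(53/10, 3731/96)
obs 8: x=7/4 → posterior Inverse-Gamma(29/5, 1987/48)
obs 9: x=6 → posterior Inverse-Gamma(63/10, 3001/48)
obs 10: x=-3/2 → posterior Inverse-Gamma(34/5, 3025/48)
obs 11: x=1/4 → posterior Inverse-Gamma(73/10, 6077/96)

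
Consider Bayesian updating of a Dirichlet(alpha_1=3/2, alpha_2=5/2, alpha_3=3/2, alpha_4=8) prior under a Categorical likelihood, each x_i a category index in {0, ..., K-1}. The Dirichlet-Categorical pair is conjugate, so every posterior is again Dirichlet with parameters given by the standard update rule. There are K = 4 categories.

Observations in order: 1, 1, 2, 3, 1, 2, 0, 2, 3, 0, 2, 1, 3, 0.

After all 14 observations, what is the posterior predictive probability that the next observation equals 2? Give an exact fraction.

1/5

obs 1: x=1 → posterior Dirichlet(3/2, 7/2, 3/2, 8)
obs 2: x=1 → posterior Dirichlet(3/2, 9/2, 3/2, 8)
obs 3: x=2 → posterior Dirichlet(3/2, 9/2, 5/2, 8)
obs 4: x=3 → posterior Dirichlet(3/2, 9/2, 5/2, 9)
obs 5: x=1 → posterior Dirichlet(3/2, 11/2, 5/2, 9)
obs 6: x=2 → posterior Dirichlet(3/2, 11/2, 7/2, 9)
obs 7: x=0 → posterior Dirichlet(5/2, 11/2, 7/2, 9)
obs 8: x=2 → posterior Dirichlet(5/2, 11/2, 9/2, 9)
obs 9: x=3 → posterior Dirichlet(5/2, 11/2, 9/2, 10)
obs 10: x=0 → posterior Dirichlet(7/2, 11/2, 9/2, 10)
obs 11: x=2 → posterior Dirichlet(7/2, 11/2, 11/2, 10)
obs 12: x=1 → posterior Dirichlet(7/2, 13/2, 11/2, 10)
obs 13: x=3 → posterior Dirichlet(7/2, 13/2, 11/2, 11)
obs 14: x=0 → posterior Dirichlet(9/2, 13/2, 11/2, 11)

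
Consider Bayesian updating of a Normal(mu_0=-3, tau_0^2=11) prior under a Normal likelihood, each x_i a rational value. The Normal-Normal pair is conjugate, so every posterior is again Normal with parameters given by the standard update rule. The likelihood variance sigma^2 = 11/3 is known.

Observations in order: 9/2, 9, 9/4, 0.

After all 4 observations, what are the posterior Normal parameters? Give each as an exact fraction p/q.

mu_0=177/52, tau_0^2=11/13

obs 1: x=9/2 → posterior Normal(21/8, 11/4)
obs 2: x=9 → posterior Normal(75/14, 11/7)
obs 3: x=9/4 → posterior Normal(177/40, 11/10)
obs 4: x=0 → posterior Normal(177/52, 11/13)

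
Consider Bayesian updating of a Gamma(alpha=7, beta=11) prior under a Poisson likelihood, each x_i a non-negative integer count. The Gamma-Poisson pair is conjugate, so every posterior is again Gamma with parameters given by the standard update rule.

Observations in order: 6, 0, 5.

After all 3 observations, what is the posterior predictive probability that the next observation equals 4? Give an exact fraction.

56774887610014686773248/1662628365039825439453125

obs 1: x=6 → posterior Gamma(13, 12)
obs 2: x=0 → posterior Gamma(13, 13)
obs 3: x=5 → posterior Gamma(18, 14)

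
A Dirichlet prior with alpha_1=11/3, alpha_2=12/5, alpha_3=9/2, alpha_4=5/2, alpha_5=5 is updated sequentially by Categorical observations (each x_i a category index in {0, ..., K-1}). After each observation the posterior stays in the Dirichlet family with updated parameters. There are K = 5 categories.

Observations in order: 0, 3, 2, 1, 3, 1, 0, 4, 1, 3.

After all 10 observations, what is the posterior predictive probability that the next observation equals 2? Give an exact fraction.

165/842

obs 1: x=0 → posterior Dirichlet(14/3, 12/5, 9/2, 5/2, 5)
obs 2: x=3 → posterior Dirichlet(14/3, 12/5, 9/2, 7/2, 5)
obs 3: x=2 → posterior Dirichlet(14/3, 12/5, 11/2, 7/2, 5)
obs 4: x=1 → posterior Dirichlet(14/3, 17/5, 11/2, 7/2, 5)
obs 5: x=3 → posterior Dirichlet(14/3, 17/5, 11/2, 9/2, 5)
obs 6: x=1 → posterior Dirichlet(14/3, 22/5, 11/2, 9/2, 5)
obs 7: x=0 → posterior Dirichlet(17/3, 22/5, 11/2, 9/2, 5)
obs 8: x=4 → posterior Dirichlet(17/3, 22/5, 11/2, 9/2, 6)
obs 9: x=1 → posterior Dirichlet(17/3, 27/5, 11/2, 9/2, 6)
obs 10: x=3 → posterior Dirichlet(17/3, 27/5, 11/2, 11/2, 6)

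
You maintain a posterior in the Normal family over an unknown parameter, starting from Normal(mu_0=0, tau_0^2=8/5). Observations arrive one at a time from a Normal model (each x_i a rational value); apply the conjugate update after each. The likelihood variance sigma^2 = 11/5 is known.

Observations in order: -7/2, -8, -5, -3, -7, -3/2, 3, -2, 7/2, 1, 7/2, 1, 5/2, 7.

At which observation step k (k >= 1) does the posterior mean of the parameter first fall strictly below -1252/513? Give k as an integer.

obs 1: x=-7/2 → posterior Normal(-28/19, 88/95)
obs 2: x=-8 → posterior Normal(-92/27, 88/135)
obs 3: x=-5 → posterior Normal(-132/35, 88/175)
obs 4: x=-3 → posterior Normal(-156/43, 88/215)
obs 5: x=-7 → posterior Normal(-212/51, 88/255)
obs 6: x=-3/2 → posterior Normal(-224/59, 88/295)
obs 7: x=3 → posterior Normal(-200/67, 88/335)
obs 8: x=-2 → posterior Normal(-72/25, 88/375)
obs 9: x=7/2 → posterior Normal(-188/83, 88/415)
obs 10: x=1 → posterior Normal(-180/91, 88/455)
obs 11: x=7/2 → posterior Normal(-152/99, 8/45)
obs 12: x=1 → posterior Normal(-144/107, 88/535)
obs 13: x=5/2 → posterior Normal(-124/115, 88/575)
obs 14: x=7 → posterior Normal(-68/123, 88/615)

k = 2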